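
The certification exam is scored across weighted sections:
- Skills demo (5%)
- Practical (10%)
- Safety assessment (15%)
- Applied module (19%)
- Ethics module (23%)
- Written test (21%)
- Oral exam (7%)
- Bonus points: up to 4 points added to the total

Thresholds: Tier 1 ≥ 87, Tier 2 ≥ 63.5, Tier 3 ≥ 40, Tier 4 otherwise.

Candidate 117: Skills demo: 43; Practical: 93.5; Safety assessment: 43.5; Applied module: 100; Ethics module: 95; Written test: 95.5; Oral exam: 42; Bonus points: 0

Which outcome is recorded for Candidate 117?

Tier 2

Weighted total:
  Skills demo 43 × 0.05 = 2.15
  Practical 93.5 × 0.1 = 9.35
  Safety assessment 43.5 × 0.15 = 6.525
  Applied module 100 × 0.19 = 19
  Ethics module 95 × 0.23 = 21.85
  Written test 95.5 × 0.21 = 20.055
  Oral exam 42 × 0.07 = 2.94
Sum = 81.87
Bonus points: 81.87 + 0 = 81.87
81.87 is ≥ 63.5 and < 87 → Tier 2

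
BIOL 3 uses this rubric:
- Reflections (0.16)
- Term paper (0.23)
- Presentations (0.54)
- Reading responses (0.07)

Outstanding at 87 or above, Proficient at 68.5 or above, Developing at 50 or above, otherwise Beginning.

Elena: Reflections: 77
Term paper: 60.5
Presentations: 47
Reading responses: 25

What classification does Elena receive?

Weighted total:
  Reflections 77 × 0.16 = 12.32
  Term paper 60.5 × 0.23 = 13.915
  Presentations 47 × 0.54 = 25.38
  Reading responses 25 × 0.07 = 1.75
Sum = 53.365
53.365 is ≥ 50 and < 68.5 → Developing

Developing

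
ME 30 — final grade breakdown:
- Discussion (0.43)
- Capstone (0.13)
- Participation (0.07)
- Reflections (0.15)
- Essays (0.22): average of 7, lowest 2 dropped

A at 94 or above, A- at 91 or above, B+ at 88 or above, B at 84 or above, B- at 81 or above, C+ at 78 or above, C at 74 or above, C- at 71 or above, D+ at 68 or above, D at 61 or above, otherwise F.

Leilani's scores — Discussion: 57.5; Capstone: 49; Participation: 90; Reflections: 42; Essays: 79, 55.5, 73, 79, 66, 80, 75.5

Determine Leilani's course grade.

F

Essays: drop 55.5, 66 → average of remaining 5 = 386.5/5 = 77.3
Weighted total:
  Discussion 57.5 × 0.43 = 24.725
  Capstone 49 × 0.13 = 6.37
  Participation 90 × 0.07 = 6.3
  Reflections 42 × 0.15 = 6.3
  Essays 77.3 × 0.22 = 17.006
Sum = 60.701
60.701 < 61 → F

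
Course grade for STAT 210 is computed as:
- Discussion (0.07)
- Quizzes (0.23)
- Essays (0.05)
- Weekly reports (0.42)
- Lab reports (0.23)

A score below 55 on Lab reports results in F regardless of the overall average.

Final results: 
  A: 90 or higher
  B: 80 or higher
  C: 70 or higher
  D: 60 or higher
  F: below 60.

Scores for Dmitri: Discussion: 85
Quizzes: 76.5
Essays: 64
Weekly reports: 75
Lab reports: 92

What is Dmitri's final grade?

C

Lab reports score 92 ≥ 55: minimum met.
Weighted total:
  Discussion 85 × 0.07 = 5.95
  Quizzes 76.5 × 0.23 = 17.595
  Essays 64 × 0.05 = 3.2
  Weekly reports 75 × 0.42 = 31.5
  Lab reports 92 × 0.23 = 21.16
Sum = 79.405
79.405 is ≥ 70 and < 80 → C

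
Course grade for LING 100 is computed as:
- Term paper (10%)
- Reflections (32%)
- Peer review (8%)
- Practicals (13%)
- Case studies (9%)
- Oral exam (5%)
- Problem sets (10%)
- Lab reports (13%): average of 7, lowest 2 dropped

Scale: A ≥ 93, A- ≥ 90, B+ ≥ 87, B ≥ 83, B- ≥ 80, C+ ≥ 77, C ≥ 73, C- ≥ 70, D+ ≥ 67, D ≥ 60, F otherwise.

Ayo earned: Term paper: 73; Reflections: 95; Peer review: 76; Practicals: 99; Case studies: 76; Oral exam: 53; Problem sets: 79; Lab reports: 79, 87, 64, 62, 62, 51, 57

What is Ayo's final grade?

Lab reports: drop 51, 57 → average of remaining 5 = 354/5 = 70.8
Weighted total:
  Term paper 73 × 0.1 = 7.3
  Reflections 95 × 0.32 = 30.4
  Peer review 76 × 0.08 = 6.08
  Practicals 99 × 0.13 = 12.87
  Case studies 76 × 0.09 = 6.84
  Oral exam 53 × 0.05 = 2.65
  Problem sets 79 × 0.1 = 7.9
  Lab reports 70.8 × 0.13 = 9.204
Sum = 83.244
83.244 is ≥ 83 and < 87 → B

B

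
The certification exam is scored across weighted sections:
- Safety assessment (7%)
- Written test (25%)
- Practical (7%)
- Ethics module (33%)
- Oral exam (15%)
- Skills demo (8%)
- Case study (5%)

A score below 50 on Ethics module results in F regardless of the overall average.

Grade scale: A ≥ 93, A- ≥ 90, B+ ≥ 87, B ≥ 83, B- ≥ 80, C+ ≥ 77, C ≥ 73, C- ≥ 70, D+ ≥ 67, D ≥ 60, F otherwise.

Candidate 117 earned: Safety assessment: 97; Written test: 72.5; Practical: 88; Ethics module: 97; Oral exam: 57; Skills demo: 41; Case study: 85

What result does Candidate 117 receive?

C+

Ethics module score 97 ≥ 50: minimum met.
Weighted total:
  Safety assessment 97 × 0.07 = 6.79
  Written test 72.5 × 0.25 = 18.125
  Practical 88 × 0.07 = 6.16
  Ethics module 97 × 0.33 = 32.01
  Oral exam 57 × 0.15 = 8.55
  Skills demo 41 × 0.08 = 3.28
  Case study 85 × 0.05 = 4.25
Sum = 79.165
79.165 is ≥ 77 and < 80 → C+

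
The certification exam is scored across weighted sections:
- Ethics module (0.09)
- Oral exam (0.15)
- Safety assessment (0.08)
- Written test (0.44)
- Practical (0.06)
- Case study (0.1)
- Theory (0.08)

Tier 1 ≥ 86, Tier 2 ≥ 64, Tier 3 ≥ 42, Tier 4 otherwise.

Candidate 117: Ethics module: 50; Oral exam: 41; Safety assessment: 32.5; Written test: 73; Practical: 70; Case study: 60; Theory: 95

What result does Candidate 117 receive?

Weighted total:
  Ethics module 50 × 0.09 = 4.5
  Oral exam 41 × 0.15 = 6.15
  Safety assessment 32.5 × 0.08 = 2.6
  Written test 73 × 0.44 = 32.12
  Practical 70 × 0.06 = 4.2
  Case study 60 × 0.1 = 6
  Theory 95 × 0.08 = 7.6
Sum = 63.17
63.17 is ≥ 42 and < 64 → Tier 3

Tier 3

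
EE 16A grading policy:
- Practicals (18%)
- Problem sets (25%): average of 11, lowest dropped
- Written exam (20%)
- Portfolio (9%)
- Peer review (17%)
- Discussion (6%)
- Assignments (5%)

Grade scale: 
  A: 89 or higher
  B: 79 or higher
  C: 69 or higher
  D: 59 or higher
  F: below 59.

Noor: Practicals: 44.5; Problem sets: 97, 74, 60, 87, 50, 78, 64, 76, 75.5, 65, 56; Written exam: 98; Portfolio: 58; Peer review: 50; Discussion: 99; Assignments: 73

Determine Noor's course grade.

C

Problem sets: drop 50 → average of remaining 10 = 732.5/10 = 73.25
Weighted total:
  Practicals 44.5 × 0.18 = 8.01
  Problem sets 73.25 × 0.25 = 18.3125
  Written exam 98 × 0.2 = 19.6
  Portfolio 58 × 0.09 = 5.22
  Peer review 50 × 0.17 = 8.5
  Discussion 99 × 0.06 = 5.94
  Assignments 73 × 0.05 = 3.65
Sum = 69.2325
69.2325 is ≥ 69 and < 79 → C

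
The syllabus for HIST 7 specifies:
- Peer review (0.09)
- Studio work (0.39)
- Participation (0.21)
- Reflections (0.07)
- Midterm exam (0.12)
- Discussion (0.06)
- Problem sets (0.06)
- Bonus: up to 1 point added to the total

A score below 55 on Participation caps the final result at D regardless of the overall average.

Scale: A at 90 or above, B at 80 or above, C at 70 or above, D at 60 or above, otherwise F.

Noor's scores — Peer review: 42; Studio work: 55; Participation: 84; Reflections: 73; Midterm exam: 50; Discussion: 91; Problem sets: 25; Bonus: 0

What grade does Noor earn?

Participation score 84 ≥ 55: minimum met.
Weighted total:
  Peer review 42 × 0.09 = 3.78
  Studio work 55 × 0.39 = 21.45
  Participation 84 × 0.21 = 17.64
  Reflections 73 × 0.07 = 5.11
  Midterm exam 50 × 0.12 = 6
  Discussion 91 × 0.06 = 5.46
  Problem sets 25 × 0.06 = 1.5
Sum = 60.94
Bonus: 60.94 + 0 = 60.94
60.94 is ≥ 60 and < 70 → D

D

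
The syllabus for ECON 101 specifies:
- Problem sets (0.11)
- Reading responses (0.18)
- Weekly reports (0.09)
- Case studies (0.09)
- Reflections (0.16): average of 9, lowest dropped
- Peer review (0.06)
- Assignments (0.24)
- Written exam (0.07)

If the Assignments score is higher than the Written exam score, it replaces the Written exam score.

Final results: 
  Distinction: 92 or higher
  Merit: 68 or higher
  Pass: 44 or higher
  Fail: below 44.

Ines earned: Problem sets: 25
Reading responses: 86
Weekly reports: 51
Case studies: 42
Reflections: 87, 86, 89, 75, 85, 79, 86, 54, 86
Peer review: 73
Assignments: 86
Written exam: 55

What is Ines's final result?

Reflections: drop 54 → average of remaining 8 = 673/8 = 84.125
Assignments (86) > Written exam (55), so Written exam counts as 86.
Weighted total:
  Problem sets 25 × 0.11 = 2.75
  Reading responses 86 × 0.18 = 15.48
  Weekly reports 51 × 0.09 = 4.59
  Case studies 42 × 0.09 = 3.78
  Reflections 84.125 × 0.16 = 13.46
  Peer review 73 × 0.06 = 4.38
  Assignments 86 × 0.24 = 20.64
  Written exam 86 × 0.07 = 6.02
Sum = 71.1
71.1 is ≥ 68 and < 92 → Merit

Merit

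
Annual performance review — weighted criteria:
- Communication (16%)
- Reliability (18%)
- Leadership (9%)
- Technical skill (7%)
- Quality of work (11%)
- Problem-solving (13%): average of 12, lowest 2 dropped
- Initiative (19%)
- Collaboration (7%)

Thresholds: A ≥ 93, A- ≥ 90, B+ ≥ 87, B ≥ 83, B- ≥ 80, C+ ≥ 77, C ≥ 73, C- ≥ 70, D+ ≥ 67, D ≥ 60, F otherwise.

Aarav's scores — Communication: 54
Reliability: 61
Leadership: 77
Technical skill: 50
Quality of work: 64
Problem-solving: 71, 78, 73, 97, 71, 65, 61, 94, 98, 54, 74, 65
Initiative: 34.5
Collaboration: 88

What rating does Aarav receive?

D

Problem-solving: drop 54, 61 → average of remaining 10 = 786/10 = 78.6
Weighted total:
  Communication 54 × 0.16 = 8.64
  Reliability 61 × 0.18 = 10.98
  Leadership 77 × 0.09 = 6.93
  Technical skill 50 × 0.07 = 3.5
  Quality of work 64 × 0.11 = 7.04
  Problem-solving 78.6 × 0.13 = 10.218
  Initiative 34.5 × 0.19 = 6.555
  Collaboration 88 × 0.07 = 6.16
Sum = 60.023
60.023 is ≥ 60 and < 67 → D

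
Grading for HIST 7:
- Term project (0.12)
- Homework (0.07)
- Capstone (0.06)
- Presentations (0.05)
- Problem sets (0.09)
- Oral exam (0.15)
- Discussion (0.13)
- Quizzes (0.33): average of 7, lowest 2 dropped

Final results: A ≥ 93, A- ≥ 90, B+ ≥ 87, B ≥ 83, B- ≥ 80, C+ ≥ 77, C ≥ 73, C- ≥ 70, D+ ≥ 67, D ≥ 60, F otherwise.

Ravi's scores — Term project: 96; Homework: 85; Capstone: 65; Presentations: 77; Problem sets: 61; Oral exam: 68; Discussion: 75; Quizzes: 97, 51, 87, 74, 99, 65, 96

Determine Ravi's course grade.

Quizzes: drop 51, 65 → average of remaining 5 = 453/5 = 90.6
Weighted total:
  Term project 96 × 0.12 = 11.52
  Homework 85 × 0.07 = 5.95
  Capstone 65 × 0.06 = 3.9
  Presentations 77 × 0.05 = 3.85
  Problem sets 61 × 0.09 = 5.49
  Oral exam 68 × 0.15 = 10.2
  Discussion 75 × 0.13 = 9.75
  Quizzes 90.6 × 0.33 = 29.898
Sum = 80.558
80.558 is ≥ 80 and < 83 → B-

B-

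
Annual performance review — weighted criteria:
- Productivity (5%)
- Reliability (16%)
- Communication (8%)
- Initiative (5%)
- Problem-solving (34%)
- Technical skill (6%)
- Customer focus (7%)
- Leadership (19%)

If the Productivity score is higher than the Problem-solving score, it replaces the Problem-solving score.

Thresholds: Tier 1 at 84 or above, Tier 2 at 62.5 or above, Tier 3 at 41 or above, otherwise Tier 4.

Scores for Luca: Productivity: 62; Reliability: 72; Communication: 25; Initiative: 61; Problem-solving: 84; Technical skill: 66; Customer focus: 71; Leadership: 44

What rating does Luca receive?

Productivity (62) ≤ Problem-solving (84), so Problem-solving stays at 84.
Weighted total:
  Productivity 62 × 0.05 = 3.1
  Reliability 72 × 0.16 = 11.52
  Communication 25 × 0.08 = 2
  Initiative 61 × 0.05 = 3.05
  Problem-solving 84 × 0.34 = 28.56
  Technical skill 66 × 0.06 = 3.96
  Customer focus 71 × 0.07 = 4.97
  Leadership 44 × 0.19 = 8.36
Sum = 65.52
65.52 is ≥ 62.5 and < 84 → Tier 2

Tier 2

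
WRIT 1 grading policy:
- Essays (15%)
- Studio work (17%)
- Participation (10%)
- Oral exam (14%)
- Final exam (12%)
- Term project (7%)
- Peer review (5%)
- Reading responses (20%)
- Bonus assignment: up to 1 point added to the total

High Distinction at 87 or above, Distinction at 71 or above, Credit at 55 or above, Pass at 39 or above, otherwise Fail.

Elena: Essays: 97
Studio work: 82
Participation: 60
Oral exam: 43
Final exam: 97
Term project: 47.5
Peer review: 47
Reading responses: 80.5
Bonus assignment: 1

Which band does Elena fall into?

Distinction

Weighted total:
  Essays 97 × 0.15 = 14.55
  Studio work 82 × 0.17 = 13.94
  Participation 60 × 0.1 = 6
  Oral exam 43 × 0.14 = 6.02
  Final exam 97 × 0.12 = 11.64
  Term project 47.5 × 0.07 = 3.325
  Peer review 47 × 0.05 = 2.35
  Reading responses 80.5 × 0.2 = 16.1
Sum = 73.925
Bonus assignment: 73.925 + 1 = 74.925
74.925 is ≥ 71 and < 87 → Distinction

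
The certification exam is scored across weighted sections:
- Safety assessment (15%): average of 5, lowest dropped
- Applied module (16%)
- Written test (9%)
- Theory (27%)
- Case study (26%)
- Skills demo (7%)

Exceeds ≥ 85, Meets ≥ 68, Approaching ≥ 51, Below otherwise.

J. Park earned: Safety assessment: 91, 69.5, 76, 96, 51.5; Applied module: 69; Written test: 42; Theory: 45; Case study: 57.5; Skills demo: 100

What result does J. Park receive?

Safety assessment: drop 51.5 → average of remaining 4 = 332.5/4 = 83.125
Weighted total:
  Safety assessment 83.125 × 0.15 = 12.46875
  Applied module 69 × 0.16 = 11.04
  Written test 42 × 0.09 = 3.78
  Theory 45 × 0.27 = 12.15
  Case study 57.5 × 0.26 = 14.95
  Skills demo 100 × 0.07 = 7
Sum = 61.38875
61.38875 is ≥ 51 and < 68 → Approaching

Approaching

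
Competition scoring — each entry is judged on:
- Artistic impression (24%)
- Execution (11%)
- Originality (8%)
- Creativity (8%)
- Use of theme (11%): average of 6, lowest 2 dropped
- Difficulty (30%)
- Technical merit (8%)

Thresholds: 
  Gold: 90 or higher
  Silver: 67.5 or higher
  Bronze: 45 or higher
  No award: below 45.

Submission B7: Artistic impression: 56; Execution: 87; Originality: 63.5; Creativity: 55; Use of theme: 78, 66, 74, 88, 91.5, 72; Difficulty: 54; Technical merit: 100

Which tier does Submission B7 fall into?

Use of theme: drop 66, 72 → average of remaining 4 = 331.5/4 = 82.875
Weighted total:
  Artistic impression 56 × 0.24 = 13.44
  Execution 87 × 0.11 = 9.57
  Originality 63.5 × 0.08 = 5.08
  Creativity 55 × 0.08 = 4.4
  Use of theme 82.875 × 0.11 = 9.11625
  Difficulty 54 × 0.3 = 16.2
  Technical merit 100 × 0.08 = 8
Sum = 65.80625
65.80625 is ≥ 45 and < 67.5 → Bronze

Bronze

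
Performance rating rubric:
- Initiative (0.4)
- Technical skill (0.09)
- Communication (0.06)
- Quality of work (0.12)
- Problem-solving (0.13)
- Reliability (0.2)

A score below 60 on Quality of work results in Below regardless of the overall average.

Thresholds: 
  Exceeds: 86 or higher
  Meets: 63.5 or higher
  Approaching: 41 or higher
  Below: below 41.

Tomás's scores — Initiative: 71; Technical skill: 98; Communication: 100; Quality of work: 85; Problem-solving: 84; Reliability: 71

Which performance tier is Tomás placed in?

Meets

Quality of work score 85 ≥ 60: minimum met.
Weighted total:
  Initiative 71 × 0.4 = 28.4
  Technical skill 98 × 0.09 = 8.82
  Communication 100 × 0.06 = 6
  Quality of work 85 × 0.12 = 10.2
  Problem-solving 84 × 0.13 = 10.92
  Reliability 71 × 0.2 = 14.2
Sum = 78.54
78.54 is ≥ 63.5 and < 86 → Meets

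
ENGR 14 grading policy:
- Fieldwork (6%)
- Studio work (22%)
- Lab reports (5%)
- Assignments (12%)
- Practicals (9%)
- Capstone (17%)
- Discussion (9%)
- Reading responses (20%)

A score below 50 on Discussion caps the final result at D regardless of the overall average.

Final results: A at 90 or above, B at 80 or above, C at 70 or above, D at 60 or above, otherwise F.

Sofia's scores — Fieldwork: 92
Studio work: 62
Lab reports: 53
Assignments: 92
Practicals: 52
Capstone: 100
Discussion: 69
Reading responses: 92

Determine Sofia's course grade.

Discussion score 69 ≥ 50: minimum met.
Weighted total:
  Fieldwork 92 × 0.06 = 5.52
  Studio work 62 × 0.22 = 13.64
  Lab reports 53 × 0.05 = 2.65
  Assignments 92 × 0.12 = 11.04
  Practicals 52 × 0.09 = 4.68
  Capstone 100 × 0.17 = 17
  Discussion 69 × 0.09 = 6.21
  Reading responses 92 × 0.2 = 18.4
Sum = 79.14
79.14 is ≥ 70 and < 80 → C

C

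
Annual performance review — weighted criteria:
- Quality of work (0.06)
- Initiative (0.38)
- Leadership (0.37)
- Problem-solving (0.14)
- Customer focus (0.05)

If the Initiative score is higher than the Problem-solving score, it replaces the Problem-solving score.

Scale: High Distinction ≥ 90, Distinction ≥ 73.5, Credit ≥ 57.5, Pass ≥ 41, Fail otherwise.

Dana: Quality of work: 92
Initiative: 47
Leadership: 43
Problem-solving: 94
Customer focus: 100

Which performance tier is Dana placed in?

Pass

Initiative (47) ≤ Problem-solving (94), so Problem-solving stays at 94.
Weighted total:
  Quality of work 92 × 0.06 = 5.52
  Initiative 47 × 0.38 = 17.86
  Leadership 43 × 0.37 = 15.91
  Problem-solving 94 × 0.14 = 13.16
  Customer focus 100 × 0.05 = 5
Sum = 57.45
57.45 is ≥ 41 and < 57.5 → Pass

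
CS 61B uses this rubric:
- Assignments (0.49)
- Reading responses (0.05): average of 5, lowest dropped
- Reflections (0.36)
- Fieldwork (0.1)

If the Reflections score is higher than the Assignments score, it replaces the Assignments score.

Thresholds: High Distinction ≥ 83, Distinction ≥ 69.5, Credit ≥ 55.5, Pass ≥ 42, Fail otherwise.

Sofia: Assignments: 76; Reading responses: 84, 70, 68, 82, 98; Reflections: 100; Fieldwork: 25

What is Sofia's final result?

Reading responses: drop 68 → average of remaining 4 = 334/4 = 83.5
Reflections (100) > Assignments (76), so Assignments counts as 100.
Weighted total:
  Assignments 100 × 0.49 = 49
  Reading responses 83.5 × 0.05 = 4.175
  Reflections 100 × 0.36 = 36
  Fieldwork 25 × 0.1 = 2.5
Sum = 91.675
91.675 ≥ 83 → High Distinction

High Distinction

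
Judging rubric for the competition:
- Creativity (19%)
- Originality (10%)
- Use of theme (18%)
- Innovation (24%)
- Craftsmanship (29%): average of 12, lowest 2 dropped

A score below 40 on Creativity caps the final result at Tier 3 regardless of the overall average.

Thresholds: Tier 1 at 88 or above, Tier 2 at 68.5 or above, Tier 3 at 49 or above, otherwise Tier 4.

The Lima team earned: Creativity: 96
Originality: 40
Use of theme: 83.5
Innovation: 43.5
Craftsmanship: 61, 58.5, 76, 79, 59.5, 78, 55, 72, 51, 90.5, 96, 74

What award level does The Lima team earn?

Craftsmanship: drop 51, 55 → average of remaining 10 = 744.5/10 = 74.45
Creativity score 96 ≥ 40: minimum met.
Weighted total:
  Creativity 96 × 0.19 = 18.24
  Originality 40 × 0.1 = 4
  Use of theme 83.5 × 0.18 = 15.03
  Innovation 43.5 × 0.24 = 10.44
  Craftsmanship 74.45 × 0.29 = 21.5905
Sum = 69.3005
69.3005 is ≥ 68.5 and < 88 → Tier 2

Tier 2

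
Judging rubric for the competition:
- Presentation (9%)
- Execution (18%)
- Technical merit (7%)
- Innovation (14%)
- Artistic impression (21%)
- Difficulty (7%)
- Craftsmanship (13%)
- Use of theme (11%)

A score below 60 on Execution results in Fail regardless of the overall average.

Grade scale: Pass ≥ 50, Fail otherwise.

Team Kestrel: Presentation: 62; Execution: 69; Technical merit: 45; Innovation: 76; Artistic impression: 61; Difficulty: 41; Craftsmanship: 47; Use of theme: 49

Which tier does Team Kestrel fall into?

Execution score 69 ≥ 60: minimum met.
Weighted total:
  Presentation 62 × 0.09 = 5.58
  Execution 69 × 0.18 = 12.42
  Technical merit 45 × 0.07 = 3.15
  Innovation 76 × 0.14 = 10.64
  Artistic impression 61 × 0.21 = 12.81
  Difficulty 41 × 0.07 = 2.87
  Craftsmanship 47 × 0.13 = 6.11
  Use of theme 49 × 0.11 = 5.39
Sum = 58.97
58.97 ≥ 50 → Pass

Pass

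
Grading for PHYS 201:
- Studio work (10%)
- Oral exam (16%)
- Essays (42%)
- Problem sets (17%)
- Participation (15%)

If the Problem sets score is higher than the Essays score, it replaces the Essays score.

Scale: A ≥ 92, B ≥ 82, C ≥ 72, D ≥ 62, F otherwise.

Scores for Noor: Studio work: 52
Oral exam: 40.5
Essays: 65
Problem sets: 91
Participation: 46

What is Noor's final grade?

C

Problem sets (91) > Essays (65), so Essays counts as 91.
Weighted total:
  Studio work 52 × 0.1 = 5.2
  Oral exam 40.5 × 0.16 = 6.48
  Essays 91 × 0.42 = 38.22
  Problem sets 91 × 0.17 = 15.47
  Participation 46 × 0.15 = 6.9
Sum = 72.27
72.27 is ≥ 72 and < 82 → C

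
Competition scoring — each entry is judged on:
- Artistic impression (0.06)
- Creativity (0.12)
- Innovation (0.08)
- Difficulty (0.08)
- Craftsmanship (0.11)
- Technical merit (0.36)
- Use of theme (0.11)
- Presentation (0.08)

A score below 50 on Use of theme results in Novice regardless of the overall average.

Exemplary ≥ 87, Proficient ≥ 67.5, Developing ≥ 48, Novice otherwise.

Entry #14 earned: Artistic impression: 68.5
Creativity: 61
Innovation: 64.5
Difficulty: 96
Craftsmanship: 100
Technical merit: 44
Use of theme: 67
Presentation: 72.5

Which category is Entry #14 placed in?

Use of theme score 67 ≥ 50: minimum met.
Weighted total:
  Artistic impression 68.5 × 0.06 = 4.11
  Creativity 61 × 0.12 = 7.32
  Innovation 64.5 × 0.08 = 5.16
  Difficulty 96 × 0.08 = 7.68
  Craftsmanship 100 × 0.11 = 11
  Technical merit 44 × 0.36 = 15.84
  Use of theme 67 × 0.11 = 7.37
  Presentation 72.5 × 0.08 = 5.8
Sum = 64.28
64.28 is ≥ 48 and < 67.5 → Developing

Developing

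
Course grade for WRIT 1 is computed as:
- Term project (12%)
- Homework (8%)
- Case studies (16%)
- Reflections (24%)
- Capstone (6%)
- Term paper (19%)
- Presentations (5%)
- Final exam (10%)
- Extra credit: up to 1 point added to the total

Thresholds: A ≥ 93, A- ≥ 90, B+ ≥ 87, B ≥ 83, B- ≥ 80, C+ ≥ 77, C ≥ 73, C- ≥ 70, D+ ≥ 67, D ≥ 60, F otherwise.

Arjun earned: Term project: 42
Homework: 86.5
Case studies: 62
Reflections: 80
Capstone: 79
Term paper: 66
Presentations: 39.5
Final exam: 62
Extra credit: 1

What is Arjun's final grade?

D+

Weighted total:
  Term project 42 × 0.12 = 5.04
  Homework 86.5 × 0.08 = 6.92
  Case studies 62 × 0.16 = 9.92
  Reflections 80 × 0.24 = 19.2
  Capstone 79 × 0.06 = 4.74
  Term paper 66 × 0.19 = 12.54
  Presentations 39.5 × 0.05 = 1.975
  Final exam 62 × 0.1 = 6.2
Sum = 66.535
Extra credit: 66.535 + 1 = 67.535
67.535 is ≥ 67 and < 70 → D+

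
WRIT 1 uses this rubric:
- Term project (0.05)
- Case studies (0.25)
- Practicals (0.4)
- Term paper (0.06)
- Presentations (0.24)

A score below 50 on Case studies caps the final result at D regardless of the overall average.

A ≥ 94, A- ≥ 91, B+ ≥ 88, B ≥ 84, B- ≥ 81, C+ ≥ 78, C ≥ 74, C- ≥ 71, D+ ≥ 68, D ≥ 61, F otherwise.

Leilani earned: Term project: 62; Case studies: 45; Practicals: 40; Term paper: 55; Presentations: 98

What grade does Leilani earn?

Case studies score 45 < 50: minimum not met.
Weighted total:
  Term project 62 × 0.05 = 3.1
  Case studies 45 × 0.25 = 11.25
  Practicals 40 × 0.4 = 16
  Term paper 55 × 0.06 = 3.3
  Presentations 98 × 0.24 = 23.52
Sum = 57.17
57.17 would be F; cap at D applies → F.

F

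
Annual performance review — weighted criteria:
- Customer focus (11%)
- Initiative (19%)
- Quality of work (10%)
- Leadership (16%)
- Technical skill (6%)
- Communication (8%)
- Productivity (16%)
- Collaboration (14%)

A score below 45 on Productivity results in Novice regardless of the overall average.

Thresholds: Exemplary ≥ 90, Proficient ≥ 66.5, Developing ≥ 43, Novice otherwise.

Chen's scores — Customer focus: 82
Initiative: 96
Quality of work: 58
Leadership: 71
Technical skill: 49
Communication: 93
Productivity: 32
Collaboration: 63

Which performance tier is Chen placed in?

Productivity score 32 < 45: minimum not met.
Weighted total:
  Customer focus 82 × 0.11 = 9.02
  Initiative 96 × 0.19 = 18.24
  Quality of work 58 × 0.1 = 5.8
  Leadership 71 × 0.16 = 11.36
  Technical skill 49 × 0.06 = 2.94
  Communication 93 × 0.08 = 7.44
  Productivity 32 × 0.16 = 5.12
  Collaboration 63 × 0.14 = 8.82
Sum = 68.74
Because the Productivity minimum was not met, the result is Novice.

Novice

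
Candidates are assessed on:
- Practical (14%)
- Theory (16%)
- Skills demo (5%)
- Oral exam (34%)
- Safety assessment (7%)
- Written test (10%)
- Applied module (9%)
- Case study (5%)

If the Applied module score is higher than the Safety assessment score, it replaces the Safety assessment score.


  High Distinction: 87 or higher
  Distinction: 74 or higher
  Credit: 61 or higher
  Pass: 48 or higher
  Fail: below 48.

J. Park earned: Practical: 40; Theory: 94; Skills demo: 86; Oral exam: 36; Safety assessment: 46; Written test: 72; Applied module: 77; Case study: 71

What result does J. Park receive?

Applied module (77) > Safety assessment (46), so Safety assessment counts as 77.
Weighted total:
  Practical 40 × 0.14 = 5.6
  Theory 94 × 0.16 = 15.04
  Skills demo 86 × 0.05 = 4.3
  Oral exam 36 × 0.34 = 12.24
  Safety assessment 77 × 0.07 = 5.39
  Written test 72 × 0.1 = 7.2
  Applied module 77 × 0.09 = 6.93
  Case study 71 × 0.05 = 3.55
Sum = 60.25
60.25 is ≥ 48 and < 61 → Pass

Pass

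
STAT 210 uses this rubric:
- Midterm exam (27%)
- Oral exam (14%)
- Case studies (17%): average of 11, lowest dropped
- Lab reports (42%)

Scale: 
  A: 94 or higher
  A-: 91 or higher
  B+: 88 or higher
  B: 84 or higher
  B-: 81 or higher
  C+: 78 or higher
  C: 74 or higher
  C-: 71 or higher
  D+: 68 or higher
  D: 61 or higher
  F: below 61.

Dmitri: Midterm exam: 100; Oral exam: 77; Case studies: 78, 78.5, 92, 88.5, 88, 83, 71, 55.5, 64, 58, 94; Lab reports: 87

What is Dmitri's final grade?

B

Case studies: drop 55.5 → average of remaining 10 = 795/10 = 79.5
Weighted total:
  Midterm exam 100 × 0.27 = 27
  Oral exam 77 × 0.14 = 10.78
  Case studies 79.5 × 0.17 = 13.515
  Lab reports 87 × 0.42 = 36.54
Sum = 87.835
87.835 is ≥ 84 and < 88 → B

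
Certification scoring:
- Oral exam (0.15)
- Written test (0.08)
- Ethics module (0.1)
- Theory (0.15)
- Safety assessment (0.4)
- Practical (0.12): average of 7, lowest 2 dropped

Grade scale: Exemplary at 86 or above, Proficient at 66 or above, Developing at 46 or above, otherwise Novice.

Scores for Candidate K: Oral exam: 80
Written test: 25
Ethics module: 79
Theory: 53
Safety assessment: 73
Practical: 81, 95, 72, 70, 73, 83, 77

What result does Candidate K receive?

Proficient

Practical: drop 70, 72 → average of remaining 5 = 409/5 = 81.8
Weighted total:
  Oral exam 80 × 0.15 = 12
  Written test 25 × 0.08 = 2
  Ethics module 79 × 0.1 = 7.9
  Theory 53 × 0.15 = 7.95
  Safety assessment 73 × 0.4 = 29.2
  Practical 81.8 × 0.12 = 9.816
Sum = 68.866
68.866 is ≥ 66 and < 86 → Proficient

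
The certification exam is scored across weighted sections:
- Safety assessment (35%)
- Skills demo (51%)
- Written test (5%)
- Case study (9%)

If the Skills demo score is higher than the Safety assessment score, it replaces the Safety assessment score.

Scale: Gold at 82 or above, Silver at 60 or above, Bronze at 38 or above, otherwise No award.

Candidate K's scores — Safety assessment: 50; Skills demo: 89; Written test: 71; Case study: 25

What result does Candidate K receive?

Gold

Skills demo (89) > Safety assessment (50), so Safety assessment counts as 89.
Weighted total:
  Safety assessment 89 × 0.35 = 31.15
  Skills demo 89 × 0.51 = 45.39
  Written test 71 × 0.05 = 3.55
  Case study 25 × 0.09 = 2.25
Sum = 82.34
82.34 ≥ 82 → Gold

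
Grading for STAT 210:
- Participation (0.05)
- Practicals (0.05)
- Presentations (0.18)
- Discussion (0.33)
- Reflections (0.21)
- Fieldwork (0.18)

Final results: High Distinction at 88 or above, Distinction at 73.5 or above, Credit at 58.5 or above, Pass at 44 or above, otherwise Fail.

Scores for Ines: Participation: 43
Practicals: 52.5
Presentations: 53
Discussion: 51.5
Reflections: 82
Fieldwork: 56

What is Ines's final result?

Credit

Weighted total:
  Participation 43 × 0.05 = 2.15
  Practicals 52.5 × 0.05 = 2.625
  Presentations 53 × 0.18 = 9.54
  Discussion 51.5 × 0.33 = 16.995
  Reflections 82 × 0.21 = 17.22
  Fieldwork 56 × 0.18 = 10.08
Sum = 58.61
58.61 is ≥ 58.5 and < 73.5 → Credit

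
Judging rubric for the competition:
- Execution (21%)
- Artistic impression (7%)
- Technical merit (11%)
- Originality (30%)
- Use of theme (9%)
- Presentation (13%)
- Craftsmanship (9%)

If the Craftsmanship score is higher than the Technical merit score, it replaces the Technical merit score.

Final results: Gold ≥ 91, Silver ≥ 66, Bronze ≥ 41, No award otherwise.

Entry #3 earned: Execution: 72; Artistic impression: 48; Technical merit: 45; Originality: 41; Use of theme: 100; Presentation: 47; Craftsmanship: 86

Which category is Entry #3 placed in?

Craftsmanship (86) > Technical merit (45), so Technical merit counts as 86.
Weighted total:
  Execution 72 × 0.21 = 15.12
  Artistic impression 48 × 0.07 = 3.36
  Technical merit 86 × 0.11 = 9.46
  Originality 41 × 0.3 = 12.3
  Use of theme 100 × 0.09 = 9
  Presentation 47 × 0.13 = 6.11
  Craftsmanship 86 × 0.09 = 7.74
Sum = 63.09
63.09 is ≥ 41 and < 66 → Bronze

Bronze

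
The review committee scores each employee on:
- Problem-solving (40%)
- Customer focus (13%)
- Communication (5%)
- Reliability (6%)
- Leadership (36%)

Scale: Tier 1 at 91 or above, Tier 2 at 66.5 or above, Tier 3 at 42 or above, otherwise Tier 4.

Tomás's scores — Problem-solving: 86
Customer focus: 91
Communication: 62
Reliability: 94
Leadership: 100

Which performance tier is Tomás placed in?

Weighted total:
  Problem-solving 86 × 0.4 = 34.4
  Customer focus 91 × 0.13 = 11.83
  Communication 62 × 0.05 = 3.1
  Reliability 94 × 0.06 = 5.64
  Leadership 100 × 0.36 = 36
Sum = 90.97
90.97 is ≥ 66.5 and < 91 → Tier 2

Tier 2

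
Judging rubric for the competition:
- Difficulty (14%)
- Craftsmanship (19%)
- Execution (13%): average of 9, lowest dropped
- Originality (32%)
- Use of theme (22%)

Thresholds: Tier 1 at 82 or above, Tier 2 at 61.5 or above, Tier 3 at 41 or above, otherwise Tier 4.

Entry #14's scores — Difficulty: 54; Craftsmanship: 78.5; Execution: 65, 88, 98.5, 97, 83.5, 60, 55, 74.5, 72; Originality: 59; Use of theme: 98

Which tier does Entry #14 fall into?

Tier 2

Execution: drop 55 → average of remaining 8 = 638.5/8 = 79.8125
Weighted total:
  Difficulty 54 × 0.14 = 7.56
  Craftsmanship 78.5 × 0.19 = 14.915
  Execution 79.8125 × 0.13 = 10.375625
  Originality 59 × 0.32 = 18.88
  Use of theme 98 × 0.22 = 21.56
Sum = 73.290625
73.290625 is ≥ 61.5 and < 82 → Tier 2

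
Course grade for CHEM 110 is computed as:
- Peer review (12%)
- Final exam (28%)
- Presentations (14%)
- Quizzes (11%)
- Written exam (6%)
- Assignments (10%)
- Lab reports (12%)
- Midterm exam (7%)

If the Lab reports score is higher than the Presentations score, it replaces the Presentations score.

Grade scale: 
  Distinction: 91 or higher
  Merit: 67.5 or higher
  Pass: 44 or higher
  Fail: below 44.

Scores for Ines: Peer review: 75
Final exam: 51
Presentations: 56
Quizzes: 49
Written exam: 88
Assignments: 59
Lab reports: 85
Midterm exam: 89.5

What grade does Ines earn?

Merit

Lab reports (85) > Presentations (56), so Presentations counts as 85.
Weighted total:
  Peer review 75 × 0.12 = 9
  Final exam 51 × 0.28 = 14.28
  Presentations 85 × 0.14 = 11.9
  Quizzes 49 × 0.11 = 5.39
  Written exam 88 × 0.06 = 5.28
  Assignments 59 × 0.1 = 5.9
  Lab reports 85 × 0.12 = 10.2
  Midterm exam 89.5 × 0.07 = 6.265
Sum = 68.215
68.215 is ≥ 67.5 and < 91 → Merit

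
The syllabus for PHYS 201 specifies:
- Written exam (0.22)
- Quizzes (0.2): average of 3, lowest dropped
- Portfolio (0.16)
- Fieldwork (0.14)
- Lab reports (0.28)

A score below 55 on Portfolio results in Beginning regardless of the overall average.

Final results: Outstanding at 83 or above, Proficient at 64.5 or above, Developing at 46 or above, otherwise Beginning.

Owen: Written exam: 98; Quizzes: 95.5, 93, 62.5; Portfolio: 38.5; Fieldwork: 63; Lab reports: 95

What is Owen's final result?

Quizzes: drop 62.5 → average of remaining 2 = 188.5/2 = 94.25
Portfolio score 38.5 < 55: minimum not met.
Weighted total:
  Written exam 98 × 0.22 = 21.56
  Quizzes 94.25 × 0.2 = 18.85
  Portfolio 38.5 × 0.16 = 6.16
  Fieldwork 63 × 0.14 = 8.82
  Lab reports 95 × 0.28 = 26.6
Sum = 81.99
Because the Portfolio minimum was not met, the result is Beginning.

Beginning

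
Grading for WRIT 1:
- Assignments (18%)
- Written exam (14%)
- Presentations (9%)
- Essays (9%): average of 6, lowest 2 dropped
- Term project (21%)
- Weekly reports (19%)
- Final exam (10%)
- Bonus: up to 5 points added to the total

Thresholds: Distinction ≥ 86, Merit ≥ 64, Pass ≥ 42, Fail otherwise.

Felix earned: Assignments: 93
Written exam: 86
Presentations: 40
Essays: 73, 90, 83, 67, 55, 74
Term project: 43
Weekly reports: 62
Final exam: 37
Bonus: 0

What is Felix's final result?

Essays: drop 55, 67 → average of remaining 4 = 320/4 = 80
Weighted total:
  Assignments 93 × 0.18 = 16.74
  Written exam 86 × 0.14 = 12.04
  Presentations 40 × 0.09 = 3.6
  Essays 80 × 0.09 = 7.2
  Term project 43 × 0.21 = 9.03
  Weekly reports 62 × 0.19 = 11.78
  Final exam 37 × 0.1 = 3.7
Sum = 64.09
Bonus: 64.09 + 0 = 64.09
64.09 is ≥ 64 and < 86 → Merit

Merit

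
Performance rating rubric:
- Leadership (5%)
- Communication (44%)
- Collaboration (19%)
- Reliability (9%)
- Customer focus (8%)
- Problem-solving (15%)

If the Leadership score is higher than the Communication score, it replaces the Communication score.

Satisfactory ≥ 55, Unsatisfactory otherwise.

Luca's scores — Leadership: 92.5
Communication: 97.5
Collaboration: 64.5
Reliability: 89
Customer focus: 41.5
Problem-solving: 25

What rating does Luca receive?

Leadership (92.5) ≤ Communication (97.5), so Communication stays at 97.5.
Weighted total:
  Leadership 92.5 × 0.05 = 4.625
  Communication 97.5 × 0.44 = 42.9
  Collaboration 64.5 × 0.19 = 12.255
  Reliability 89 × 0.09 = 8.01
  Customer focus 41.5 × 0.08 = 3.32
  Problem-solving 25 × 0.15 = 3.75
Sum = 74.86
74.86 ≥ 55 → Satisfactory

Satisfactory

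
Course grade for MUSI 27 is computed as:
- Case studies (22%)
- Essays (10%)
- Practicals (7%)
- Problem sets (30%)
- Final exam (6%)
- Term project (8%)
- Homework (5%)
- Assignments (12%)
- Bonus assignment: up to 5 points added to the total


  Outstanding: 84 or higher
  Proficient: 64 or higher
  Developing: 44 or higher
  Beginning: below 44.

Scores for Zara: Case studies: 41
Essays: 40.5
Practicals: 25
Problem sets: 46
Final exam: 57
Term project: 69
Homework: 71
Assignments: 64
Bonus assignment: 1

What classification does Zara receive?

Developing

Weighted total:
  Case studies 41 × 0.22 = 9.02
  Essays 40.5 × 0.1 = 4.05
  Practicals 25 × 0.07 = 1.75
  Problem sets 46 × 0.3 = 13.8
  Final exam 57 × 0.06 = 3.42
  Term project 69 × 0.08 = 5.52
  Homework 71 × 0.05 = 3.55
  Assignments 64 × 0.12 = 7.68
Sum = 48.79
Bonus assignment: 48.79 + 1 = 49.79
49.79 is ≥ 44 and < 64 → Developing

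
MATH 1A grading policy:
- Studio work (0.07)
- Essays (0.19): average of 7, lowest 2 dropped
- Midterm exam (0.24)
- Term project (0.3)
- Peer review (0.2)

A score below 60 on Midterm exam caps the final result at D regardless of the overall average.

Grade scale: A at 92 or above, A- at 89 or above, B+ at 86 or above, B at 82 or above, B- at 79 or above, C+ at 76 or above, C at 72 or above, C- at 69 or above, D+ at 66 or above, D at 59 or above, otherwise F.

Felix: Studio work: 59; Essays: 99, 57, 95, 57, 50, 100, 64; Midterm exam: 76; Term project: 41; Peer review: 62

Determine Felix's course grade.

D

Essays: drop 50, 57 → average of remaining 5 = 415/5 = 83
Midterm exam score 76 ≥ 60: minimum met.
Weighted total:
  Studio work 59 × 0.07 = 4.13
  Essays 83 × 0.19 = 15.77
  Midterm exam 76 × 0.24 = 18.24
  Term project 41 × 0.3 = 12.3
  Peer review 62 × 0.2 = 12.4
Sum = 62.84
62.84 is ≥ 59 and < 66 → D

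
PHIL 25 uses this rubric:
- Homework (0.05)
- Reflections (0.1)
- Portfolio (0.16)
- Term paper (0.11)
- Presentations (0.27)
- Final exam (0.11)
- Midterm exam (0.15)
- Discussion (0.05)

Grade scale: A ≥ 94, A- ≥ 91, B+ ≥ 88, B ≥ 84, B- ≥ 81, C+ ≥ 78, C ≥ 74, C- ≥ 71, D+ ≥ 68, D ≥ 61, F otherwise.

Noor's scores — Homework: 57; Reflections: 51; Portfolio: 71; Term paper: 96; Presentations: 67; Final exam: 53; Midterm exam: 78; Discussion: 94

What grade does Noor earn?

Weighted total:
  Homework 57 × 0.05 = 2.85
  Reflections 51 × 0.1 = 5.1
  Portfolio 71 × 0.16 = 11.36
  Term paper 96 × 0.11 = 10.56
  Presentations 67 × 0.27 = 18.09
  Final exam 53 × 0.11 = 5.83
  Midterm exam 78 × 0.15 = 11.7
  Discussion 94 × 0.05 = 4.7
Sum = 70.19
70.19 is ≥ 68 and < 71 → D+

D+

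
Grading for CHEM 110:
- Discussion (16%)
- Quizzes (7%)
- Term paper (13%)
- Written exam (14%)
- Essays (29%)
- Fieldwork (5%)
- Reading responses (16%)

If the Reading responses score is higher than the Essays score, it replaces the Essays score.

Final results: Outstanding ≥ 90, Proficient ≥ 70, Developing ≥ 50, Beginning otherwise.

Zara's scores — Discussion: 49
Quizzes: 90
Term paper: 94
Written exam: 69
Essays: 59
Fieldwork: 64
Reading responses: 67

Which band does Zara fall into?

Developing

Reading responses (67) > Essays (59), so Essays counts as 67.
Weighted total:
  Discussion 49 × 0.16 = 7.84
  Quizzes 90 × 0.07 = 6.3
  Term paper 94 × 0.13 = 12.22
  Written exam 69 × 0.14 = 9.66
  Essays 67 × 0.29 = 19.43
  Fieldwork 64 × 0.05 = 3.2
  Reading responses 67 × 0.16 = 10.72
Sum = 69.37
69.37 is ≥ 50 and < 70 → Developing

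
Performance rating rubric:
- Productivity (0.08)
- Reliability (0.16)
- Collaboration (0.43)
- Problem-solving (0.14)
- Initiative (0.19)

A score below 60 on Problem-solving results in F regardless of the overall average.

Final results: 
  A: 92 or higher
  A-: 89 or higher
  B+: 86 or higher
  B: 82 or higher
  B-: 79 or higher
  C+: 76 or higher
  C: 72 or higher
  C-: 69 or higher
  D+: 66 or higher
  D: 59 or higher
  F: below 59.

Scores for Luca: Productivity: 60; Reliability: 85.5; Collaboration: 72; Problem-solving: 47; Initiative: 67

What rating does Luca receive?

Problem-solving score 47 < 60: minimum not met.
Weighted total:
  Productivity 60 × 0.08 = 4.8
  Reliability 85.5 × 0.16 = 13.68
  Collaboration 72 × 0.43 = 30.96
  Problem-solving 47 × 0.14 = 6.58
  Initiative 67 × 0.19 = 12.73
Sum = 68.75
Because the Problem-solving minimum was not met, the result is F.

F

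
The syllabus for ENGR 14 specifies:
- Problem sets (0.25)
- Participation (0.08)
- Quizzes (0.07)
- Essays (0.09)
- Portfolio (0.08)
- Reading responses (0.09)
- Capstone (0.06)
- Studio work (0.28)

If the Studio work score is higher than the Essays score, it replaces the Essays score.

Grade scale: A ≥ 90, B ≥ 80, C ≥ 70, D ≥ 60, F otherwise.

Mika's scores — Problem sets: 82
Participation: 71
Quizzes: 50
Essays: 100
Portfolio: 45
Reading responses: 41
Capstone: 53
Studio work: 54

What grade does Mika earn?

D

Studio work (54) ≤ Essays (100), so Essays stays at 100.
Weighted total:
  Problem sets 82 × 0.25 = 20.5
  Participation 71 × 0.08 = 5.68
  Quizzes 50 × 0.07 = 3.5
  Essays 100 × 0.09 = 9
  Portfolio 45 × 0.08 = 3.6
  Reading responses 41 × 0.09 = 3.69
  Capstone 53 × 0.06 = 3.18
  Studio work 54 × 0.28 = 15.12
Sum = 64.27
64.27 is ≥ 60 and < 70 → D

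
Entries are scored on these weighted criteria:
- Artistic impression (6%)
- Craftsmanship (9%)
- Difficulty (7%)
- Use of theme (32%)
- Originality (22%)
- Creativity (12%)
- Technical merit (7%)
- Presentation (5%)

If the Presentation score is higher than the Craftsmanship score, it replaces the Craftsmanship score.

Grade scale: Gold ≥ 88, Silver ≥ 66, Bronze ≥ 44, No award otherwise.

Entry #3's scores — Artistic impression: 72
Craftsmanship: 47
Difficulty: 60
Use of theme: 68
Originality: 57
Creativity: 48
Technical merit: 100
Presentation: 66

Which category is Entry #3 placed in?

Bronze

Presentation (66) > Craftsmanship (47), so Craftsmanship counts as 66.
Weighted total:
  Artistic impression 72 × 0.06 = 4.32
  Craftsmanship 66 × 0.09 = 5.94
  Difficulty 60 × 0.07 = 4.2
  Use of theme 68 × 0.32 = 21.76
  Originality 57 × 0.22 = 12.54
  Creativity 48 × 0.12 = 5.76
  Technical merit 100 × 0.07 = 7
  Presentation 66 × 0.05 = 3.3
Sum = 64.82
64.82 is ≥ 44 and < 66 → Bronze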